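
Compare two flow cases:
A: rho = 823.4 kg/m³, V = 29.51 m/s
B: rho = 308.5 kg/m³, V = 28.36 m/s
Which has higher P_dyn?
P_dyn(A) = 358.5 kPa, P_dyn(B) = 124.1 kPa. Answer: A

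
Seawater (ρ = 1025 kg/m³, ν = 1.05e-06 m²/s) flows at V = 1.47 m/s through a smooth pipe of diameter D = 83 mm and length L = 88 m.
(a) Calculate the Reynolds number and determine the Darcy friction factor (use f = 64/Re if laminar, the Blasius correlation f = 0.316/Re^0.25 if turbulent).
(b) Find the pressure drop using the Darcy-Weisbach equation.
(a) Re = V·D/ν = 1.47·0.083/1.05e-06 = 116200 → turbulent (Re > 4000); f = 0.316/Re^0.25 = 0.316/116200^0.25 = 0.017115 (Blasius is strictly valid for Re ≲ 1e5; used here as the smooth-pipe estimate the problem specifies)
(b) Darcy-Weisbach: ΔP = f·(L/D)·½ρV²/1000 = 0.017115·(88/0.083)·½·1025·1.47²/1000 = 20.1 kPa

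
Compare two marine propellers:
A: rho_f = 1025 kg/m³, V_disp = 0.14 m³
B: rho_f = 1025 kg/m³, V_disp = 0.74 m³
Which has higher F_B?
F_B(A) = 1408 N, F_B(B) = 7441 N. Answer: B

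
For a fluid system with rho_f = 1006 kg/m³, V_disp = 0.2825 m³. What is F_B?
Formula: F_B = \rho_f g V_{disp}
F_B = 1006·9.81·0.2825 = 2788 N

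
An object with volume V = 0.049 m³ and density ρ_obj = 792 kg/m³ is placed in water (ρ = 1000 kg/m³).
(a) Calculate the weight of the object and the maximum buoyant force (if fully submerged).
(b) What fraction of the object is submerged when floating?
(a) W=rho_obj*g*V=792*9.81*0.049=380.7 N; F_B(max)=rho*g*V=1000*9.81*0.049=480.7 N
(b) Floating fraction=rho_obj/rho=792/1000=0.792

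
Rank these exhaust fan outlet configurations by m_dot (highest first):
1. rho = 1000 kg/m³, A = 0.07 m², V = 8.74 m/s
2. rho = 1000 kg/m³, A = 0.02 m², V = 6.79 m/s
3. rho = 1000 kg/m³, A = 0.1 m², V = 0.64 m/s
Case 1: m_dot = 611.8 kg/s
Case 2: m_dot = 135.8 kg/s
Case 3: m_dot = 64 kg/s
Ranking (highest first): 1, 2, 3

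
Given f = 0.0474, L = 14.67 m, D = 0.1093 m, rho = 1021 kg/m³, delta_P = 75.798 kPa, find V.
Formula: \Delta P = f \frac{L}{D} \frac{\rho V^2}{2}
Substituting knowns: 75.798 = 0.0474·(14.67/0.1093)·0.5·1021·V²/1000
Solving for V: V = √((75.798·1000)/(0.0474·(14.67/0.1093)·0.5·1021)) = 4.831 m/s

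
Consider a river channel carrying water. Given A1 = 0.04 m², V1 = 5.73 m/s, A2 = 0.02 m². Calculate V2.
Formula: V_2 = \frac{A_1 V_1}{A_2}
V2 = 0.04·5.73/0.02 = 11.46 m/s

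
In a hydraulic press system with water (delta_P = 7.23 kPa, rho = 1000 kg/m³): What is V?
Formula: V = \sqrt{\frac{2 \Delta P}{\rho}}
V = √(2·(7.23·1000)/1000) = 3.803 m/s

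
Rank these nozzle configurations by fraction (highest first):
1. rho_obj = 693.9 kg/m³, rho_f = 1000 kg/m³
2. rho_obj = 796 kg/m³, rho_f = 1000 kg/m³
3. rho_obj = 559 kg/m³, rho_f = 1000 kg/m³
Case 1: fraction = 0.6939
Case 2: fraction = 0.796
Case 3: fraction = 0.559
Ranking (highest first): 2, 1, 3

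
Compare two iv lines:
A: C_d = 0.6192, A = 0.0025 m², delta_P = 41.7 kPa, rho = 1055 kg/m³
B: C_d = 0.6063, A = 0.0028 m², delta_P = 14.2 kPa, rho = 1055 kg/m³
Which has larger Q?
Q(A) = 13.76 L/s, Q(B) = 8.808 L/s. Answer: A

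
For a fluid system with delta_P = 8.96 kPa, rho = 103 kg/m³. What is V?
Formula: V = \sqrt{\frac{2 \Delta P}{\rho}}
V = √(2·(8.96·1000)/103) = 13.19 m/s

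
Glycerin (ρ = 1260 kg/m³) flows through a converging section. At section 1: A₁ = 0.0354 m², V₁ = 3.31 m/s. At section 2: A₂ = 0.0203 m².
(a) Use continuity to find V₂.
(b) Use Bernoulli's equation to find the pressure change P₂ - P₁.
(a) Continuity: A₁V₁=A₂V₂ -> V₂=A₁V₁/A₂=0.0354*3.31/0.0203=5.77 m/s
(b) Bernoulli: P₂-P₁=0.5*rho*(V₁^2-V₂^2)/1000=0.5*1260*(3.31^2-5.77^2)/1000=-14.07 kPa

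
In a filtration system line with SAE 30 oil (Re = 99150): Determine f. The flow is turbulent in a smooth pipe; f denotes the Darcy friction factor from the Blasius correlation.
Formula: f = \frac{0.316}{Re^{0.25}}
f = 0.316/99150^0.25 = 0.01781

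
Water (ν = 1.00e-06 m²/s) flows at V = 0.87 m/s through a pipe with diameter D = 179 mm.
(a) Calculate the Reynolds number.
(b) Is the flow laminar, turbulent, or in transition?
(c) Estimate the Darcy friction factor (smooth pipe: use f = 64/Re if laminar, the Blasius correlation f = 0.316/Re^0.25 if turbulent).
(a) Re = V·D/ν = 0.87·0.179/1.00e-06 = 155730
(b) Flow regime: turbulent (Re > 4000)
(c) Friction factor: f = 0.316/Re^0.25 = 0.316/155730^0.25 = 0.01591 (Blasius is strictly valid for Re ≲ 1e5; used here as the smooth-pipe estimate the problem specifies)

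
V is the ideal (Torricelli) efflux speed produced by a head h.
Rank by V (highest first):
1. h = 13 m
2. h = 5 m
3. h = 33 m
Case 1: V = 15.97 m/s
Case 2: V = 9.905 m/s
Case 3: V = 25.45 m/s
Ranking (highest first): 3, 1, 2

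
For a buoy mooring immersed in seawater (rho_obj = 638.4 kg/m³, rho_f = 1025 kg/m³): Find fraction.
Formula: f_{sub} = \frac{\rho_{obj}}{\rho_f}
fraction = 638.4/1025 = 0.6228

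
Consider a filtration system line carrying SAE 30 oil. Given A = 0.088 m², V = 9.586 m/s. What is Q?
Formula: Q = A V
Q = 0.088·9.586·1000 = 843.6 L/s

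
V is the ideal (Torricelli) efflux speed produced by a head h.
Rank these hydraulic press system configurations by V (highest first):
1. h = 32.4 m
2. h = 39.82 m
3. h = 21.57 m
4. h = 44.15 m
Case 1: V = 25.21 m/s
Case 2: V = 27.95 m/s
Case 3: V = 20.57 m/s
Case 4: V = 29.43 m/s
Ranking (highest first): 4, 2, 1, 3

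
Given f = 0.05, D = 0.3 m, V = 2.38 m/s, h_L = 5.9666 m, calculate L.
Formula: h_L = f \frac{L}{D} \frac{V^2}{2g}
Substituting knowns: 5.9666 = 0.05·(L/0.3)·2.38²/(2·9.81)
Solving for L: L = 5.9666·2·9.81·0.3/(0.05·2.38²) = 124 m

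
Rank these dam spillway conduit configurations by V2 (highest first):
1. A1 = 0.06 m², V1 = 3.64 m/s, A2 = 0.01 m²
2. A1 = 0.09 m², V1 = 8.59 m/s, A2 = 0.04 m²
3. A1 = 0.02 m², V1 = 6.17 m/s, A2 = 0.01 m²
Case 1: V2 = 21.84 m/s
Case 2: V2 = 19.33 m/s
Case 3: V2 = 12.34 m/s
Ranking (highest first): 1, 2, 3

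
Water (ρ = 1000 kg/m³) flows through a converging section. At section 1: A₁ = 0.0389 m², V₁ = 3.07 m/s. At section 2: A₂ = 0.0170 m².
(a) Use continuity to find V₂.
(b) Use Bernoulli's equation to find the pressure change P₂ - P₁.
(a) Continuity: A₁V₁=A₂V₂ -> V₂=A₁V₁/A₂=0.0389*3.07/0.0170=7.02 m/s
(b) Bernoulli: P₂-P₁=0.5*rho*(V₁^2-V₂^2)/1000=0.5*1000*(3.07^2-7.02^2)/1000=-19.93 kPa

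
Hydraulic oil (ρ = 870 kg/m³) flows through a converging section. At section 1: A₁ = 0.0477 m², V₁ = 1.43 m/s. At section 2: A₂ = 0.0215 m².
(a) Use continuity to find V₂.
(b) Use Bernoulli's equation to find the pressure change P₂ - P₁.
(a) Continuity: A₁V₁=A₂V₂ -> V₂=A₁V₁/A₂=0.0477*1.43/0.0215=3.17 m/s
(b) Bernoulli: P₂-P₁=0.5*rho*(V₁^2-V₂^2)/1000=0.5*870*(1.43^2-3.17^2)/1000=-3.482 kPa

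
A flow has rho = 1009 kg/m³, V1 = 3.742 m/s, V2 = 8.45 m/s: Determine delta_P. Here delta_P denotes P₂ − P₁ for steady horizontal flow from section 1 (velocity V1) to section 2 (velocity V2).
Formula: \Delta P = \frac{1}{2} \rho (V_1^2 - V_2^2)
delta_P = 0.5·1009·(3.742² − 8.45²)/1000 = -28.96 kPa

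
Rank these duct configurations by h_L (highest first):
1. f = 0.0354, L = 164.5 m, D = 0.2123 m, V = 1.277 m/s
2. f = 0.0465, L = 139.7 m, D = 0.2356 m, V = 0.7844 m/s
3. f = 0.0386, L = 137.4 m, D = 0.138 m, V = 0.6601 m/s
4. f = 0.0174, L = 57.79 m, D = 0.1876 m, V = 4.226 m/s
Case 1: h_L = 2.28 m
Case 2: h_L = 0.8647 m
Case 3: h_L = 0.8535 m
Case 4: h_L = 4.879 m
Ranking (highest first): 4, 1, 2, 3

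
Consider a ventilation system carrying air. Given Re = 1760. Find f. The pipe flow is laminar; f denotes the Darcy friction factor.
Formula: f = \frac{64}{Re}
f = 64/1760 = 0.03636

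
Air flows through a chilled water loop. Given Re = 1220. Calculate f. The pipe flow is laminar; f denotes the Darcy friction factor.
Formula: f = \frac{64}{Re}
f = 64/1220 = 0.05246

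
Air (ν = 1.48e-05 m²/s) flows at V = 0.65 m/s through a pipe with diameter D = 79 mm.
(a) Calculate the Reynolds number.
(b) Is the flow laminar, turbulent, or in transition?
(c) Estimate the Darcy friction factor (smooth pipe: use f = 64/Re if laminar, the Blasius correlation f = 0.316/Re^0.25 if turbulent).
(a) Re = V·D/ν = 0.65·0.079/1.48e-05 = 3469.6
(b) Flow regime: transition (2300 ≤ Re ≤ 4000)
(c) Friction factor: f ≈ 0.04 (transitional regime, no simple correlation)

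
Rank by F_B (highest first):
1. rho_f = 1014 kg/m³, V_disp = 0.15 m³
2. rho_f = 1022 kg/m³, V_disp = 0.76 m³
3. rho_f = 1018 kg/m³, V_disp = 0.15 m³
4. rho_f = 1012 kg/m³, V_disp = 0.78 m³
Case 1: F_B = 1492 N
Case 2: F_B = 7620 N
Case 3: F_B = 1498 N
Case 4: F_B = 7744 N
Ranking (highest first): 4, 2, 3, 1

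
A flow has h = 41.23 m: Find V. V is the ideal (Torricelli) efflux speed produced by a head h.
Formula: V = \sqrt{2 g h}
V = √(2·9.81·41.23) = 28.44 m/s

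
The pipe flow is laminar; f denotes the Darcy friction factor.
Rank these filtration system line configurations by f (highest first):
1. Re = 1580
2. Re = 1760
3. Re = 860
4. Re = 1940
Case 1: f = 0.04051
Case 2: f = 0.03636
Case 3: f = 0.07442
Case 4: f = 0.03299
Ranking (highest first): 3, 1, 2, 4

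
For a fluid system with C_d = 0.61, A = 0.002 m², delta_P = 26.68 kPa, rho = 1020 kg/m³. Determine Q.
Formula: Q = C_d A \sqrt{\frac{2 \Delta P}{\rho}}
Q = 0.61·0.002·√(2·(26.68·1000)/1020)·1000 = 8.824 L/s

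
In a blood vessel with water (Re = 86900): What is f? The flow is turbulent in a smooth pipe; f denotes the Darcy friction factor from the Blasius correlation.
Formula: f = \frac{0.316}{Re^{0.25}}
f = 0.316/86900^0.25 = 0.0184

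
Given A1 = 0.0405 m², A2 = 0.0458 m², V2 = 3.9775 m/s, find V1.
Formula: V_2 = \frac{A_1 V_1}{A_2}
Substituting knowns: 3.9775 = 0.0405·V1/0.0458
Solving for V1: V1 = 3.9775·0.0458/0.0405 = 4.498 m/s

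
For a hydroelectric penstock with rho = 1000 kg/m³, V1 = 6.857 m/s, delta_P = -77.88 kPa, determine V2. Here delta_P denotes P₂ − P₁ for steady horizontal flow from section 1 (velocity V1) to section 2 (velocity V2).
Formula: \Delta P = \frac{1}{2} \rho (V_1^2 - V_2^2)
Substituting knowns: -77.88 = 0.5·1000·(6.857² − V2²)/1000
Solving for V2: V2 = √(6.857² − 2·(-77.88·1000)/1000) = 14.24 m/s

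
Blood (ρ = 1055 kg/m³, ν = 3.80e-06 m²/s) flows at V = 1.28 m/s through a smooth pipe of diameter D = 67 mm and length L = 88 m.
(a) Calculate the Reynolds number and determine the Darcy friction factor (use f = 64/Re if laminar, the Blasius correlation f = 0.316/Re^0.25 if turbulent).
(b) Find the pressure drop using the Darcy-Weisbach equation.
(a) Re = V·D/ν = 1.28·0.067/3.80e-06 = 22568 → turbulent (Re > 4000); f = 0.316/Re^0.25 = 0.316/22568^0.25 = 0.025782
(b) Darcy-Weisbach: ΔP = f·(L/D)·½ρV²/1000 = 0.025782·(88/0.067)·½·1055·1.28²/1000 = 29.27 kPa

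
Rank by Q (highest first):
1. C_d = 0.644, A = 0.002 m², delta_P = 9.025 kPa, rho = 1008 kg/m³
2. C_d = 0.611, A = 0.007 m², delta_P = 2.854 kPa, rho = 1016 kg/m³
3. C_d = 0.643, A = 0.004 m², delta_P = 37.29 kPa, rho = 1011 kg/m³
Case 1: Q = 5.45 L/s
Case 2: Q = 10.14 L/s
Case 3: Q = 22.09 L/s
Ranking (highest first): 3, 2, 1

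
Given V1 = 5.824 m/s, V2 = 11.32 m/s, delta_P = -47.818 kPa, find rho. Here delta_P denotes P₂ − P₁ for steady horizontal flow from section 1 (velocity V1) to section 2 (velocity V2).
Formula: \Delta P = \frac{1}{2} \rho (V_1^2 - V_2^2)
Substituting knowns: -47.818 = 0.5·rho·(5.824² − 11.32²)/1000
Solving for rho: rho = 2·(-47.818·1000)/(5.824² − 11.32²) = 1015 kg/m³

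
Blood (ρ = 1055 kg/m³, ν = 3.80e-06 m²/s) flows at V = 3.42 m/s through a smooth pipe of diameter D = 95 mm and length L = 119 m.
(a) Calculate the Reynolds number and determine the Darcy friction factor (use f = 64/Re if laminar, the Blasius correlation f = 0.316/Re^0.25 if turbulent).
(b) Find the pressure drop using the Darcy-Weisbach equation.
(a) Re = V·D/ν = 3.42·0.095/3.80e-06 = 85500 → turbulent (Re > 4000); f = 0.316/Re^0.25 = 0.316/85500^0.25 = 0.01848
(b) Darcy-Weisbach: ΔP = f·(L/D)·½ρV²/1000 = 0.01848·(119/0.095)·½·1055·3.42²/1000 = 142.8 kPa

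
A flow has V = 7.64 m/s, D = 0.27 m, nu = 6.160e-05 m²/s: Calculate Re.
Formula: Re = \frac{V D}{\nu}
Re = 7.64·0.27/6.160e-05 = 33487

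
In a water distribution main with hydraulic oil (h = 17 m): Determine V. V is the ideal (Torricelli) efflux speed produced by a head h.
Formula: V = \sqrt{2 g h}
V = √(2·9.81·17) = 18.26 m/s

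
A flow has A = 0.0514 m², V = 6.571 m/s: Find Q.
Formula: Q = A V
Q = 0.0514·6.571·1000 = 337.7 L/s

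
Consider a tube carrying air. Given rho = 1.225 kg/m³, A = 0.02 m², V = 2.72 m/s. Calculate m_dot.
Formula: \dot{m} = \rho A V
m_dot = 1.225·0.02·2.72 = 0.06664 kg/s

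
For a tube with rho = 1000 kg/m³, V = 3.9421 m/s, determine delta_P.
Formula: V = \sqrt{\frac{2 \Delta P}{\rho}}
Substituting knowns: 3.9421 = √(2·(delta_P·1000)/1000)
Solving for delta_P: delta_P = 3.9421²·1000/2/1000 = 7.77 kPa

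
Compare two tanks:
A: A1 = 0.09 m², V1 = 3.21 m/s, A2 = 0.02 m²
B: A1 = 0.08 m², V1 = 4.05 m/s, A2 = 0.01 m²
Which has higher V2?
V2(A) = 14.44 m/s, V2(B) = 32.4 m/s. Answer: B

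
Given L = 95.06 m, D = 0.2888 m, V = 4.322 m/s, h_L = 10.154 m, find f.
Formula: h_L = f \frac{L}{D} \frac{V^2}{2g}
Substituting knowns: 10.154 = f·(95.06/0.2888)·4.322²/(2·9.81)
Solving for f: f = 10.154·2·9.81/((95.06/0.2888)·4.322²) = 0.0324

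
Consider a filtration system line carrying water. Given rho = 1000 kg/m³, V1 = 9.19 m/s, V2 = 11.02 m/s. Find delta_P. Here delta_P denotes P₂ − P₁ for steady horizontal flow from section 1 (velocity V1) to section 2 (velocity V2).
Formula: \Delta P = \frac{1}{2} \rho (V_1^2 - V_2^2)
delta_P = 0.5·1000·(9.19² − 11.02²)/1000 = -18.49 kPa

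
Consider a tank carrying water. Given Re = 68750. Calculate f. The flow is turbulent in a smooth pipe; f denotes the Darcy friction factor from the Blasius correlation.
Formula: f = \frac{0.316}{Re^{0.25}}
f = 0.316/68750^0.25 = 0.01952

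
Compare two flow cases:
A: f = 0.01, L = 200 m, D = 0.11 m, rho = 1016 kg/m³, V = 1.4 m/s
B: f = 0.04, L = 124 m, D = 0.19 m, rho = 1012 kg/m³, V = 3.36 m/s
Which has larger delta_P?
delta_P(A) = 18.1 kPa, delta_P(B) = 149.1 kPa. Answer: B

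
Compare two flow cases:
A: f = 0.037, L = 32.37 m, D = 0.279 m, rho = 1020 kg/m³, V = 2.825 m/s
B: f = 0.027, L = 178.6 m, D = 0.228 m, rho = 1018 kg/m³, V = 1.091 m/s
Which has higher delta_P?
delta_P(A) = 17.47 kPa, delta_P(B) = 12.81 kPa. Answer: A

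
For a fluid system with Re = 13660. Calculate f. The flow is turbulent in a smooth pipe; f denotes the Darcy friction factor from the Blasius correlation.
Formula: f = \frac{0.316}{Re^{0.25}}
f = 0.316/13660^0.25 = 0.02923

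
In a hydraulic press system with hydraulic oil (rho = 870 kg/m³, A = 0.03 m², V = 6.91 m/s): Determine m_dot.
Formula: \dot{m} = \rho A V
m_dot = 870·0.03·6.91 = 180.4 kg/s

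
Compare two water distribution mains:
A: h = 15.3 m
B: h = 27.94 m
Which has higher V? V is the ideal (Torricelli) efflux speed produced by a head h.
V(A) = 17.33 m/s, V(B) = 23.41 m/s. Answer: B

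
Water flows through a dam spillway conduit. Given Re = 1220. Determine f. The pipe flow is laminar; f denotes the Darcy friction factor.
Formula: f = \frac{64}{Re}
f = 64/1220 = 0.05246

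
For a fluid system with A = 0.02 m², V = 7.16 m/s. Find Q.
Formula: Q = A V
Q = 0.02·7.16·1000 = 143.2 L/s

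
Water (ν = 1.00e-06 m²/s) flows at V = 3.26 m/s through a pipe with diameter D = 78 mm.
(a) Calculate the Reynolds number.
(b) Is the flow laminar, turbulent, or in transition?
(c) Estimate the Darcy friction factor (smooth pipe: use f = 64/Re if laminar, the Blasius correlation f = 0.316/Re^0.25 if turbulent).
(a) Re = V·D/ν = 3.26·0.078/1.00e-06 = 254280
(b) Flow regime: turbulent (Re > 4000)
(c) Friction factor: f = 0.316/Re^0.25 = 0.316/254280^0.25 = 0.01407 (Blasius is strictly valid for Re ≲ 1e5; used here as the smooth-pipe estimate the problem specifies)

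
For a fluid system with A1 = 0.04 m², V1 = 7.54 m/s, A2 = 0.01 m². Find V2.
Formula: V_2 = \frac{A_1 V_1}{A_2}
V2 = 0.04·7.54/0.01 = 30.16 m/s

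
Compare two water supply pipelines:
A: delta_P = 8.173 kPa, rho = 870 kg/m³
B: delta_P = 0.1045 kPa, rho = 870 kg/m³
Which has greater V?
V(A) = 4.335 m/s, V(B) = 0.4901 m/s. Answer: A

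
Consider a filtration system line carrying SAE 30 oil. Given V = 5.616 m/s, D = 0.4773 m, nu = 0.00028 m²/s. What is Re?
Formula: Re = \frac{V D}{\nu}
Re = 5.616·0.4773/0.00028 = 9573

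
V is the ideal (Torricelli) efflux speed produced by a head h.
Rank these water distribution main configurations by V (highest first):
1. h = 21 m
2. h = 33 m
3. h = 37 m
Case 1: V = 20.3 m/s
Case 2: V = 25.45 m/s
Case 3: V = 26.94 m/s
Ranking (highest first): 3, 2, 1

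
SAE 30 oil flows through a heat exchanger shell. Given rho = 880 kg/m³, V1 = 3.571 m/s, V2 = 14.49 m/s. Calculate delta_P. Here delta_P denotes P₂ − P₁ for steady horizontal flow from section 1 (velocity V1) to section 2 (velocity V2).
Formula: \Delta P = \frac{1}{2} \rho (V_1^2 - V_2^2)
delta_P = 0.5·880·(3.571² − 14.49²)/1000 = -86.77 kPa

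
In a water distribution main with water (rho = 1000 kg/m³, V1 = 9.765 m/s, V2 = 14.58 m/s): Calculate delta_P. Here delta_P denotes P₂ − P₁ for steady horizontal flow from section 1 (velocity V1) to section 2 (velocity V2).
Formula: \Delta P = \frac{1}{2} \rho (V_1^2 - V_2^2)
delta_P = 0.5·1000·(9.765² − 14.58²)/1000 = -58.61 kPa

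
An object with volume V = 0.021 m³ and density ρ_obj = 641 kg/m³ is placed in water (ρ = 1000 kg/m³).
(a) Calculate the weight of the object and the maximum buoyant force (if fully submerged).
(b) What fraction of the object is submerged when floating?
(a) W=rho_obj*g*V=641*9.81*0.021=132.1 N; F_B(max)=rho*g*V=1000*9.81*0.021=206.0 N
(b) Floating fraction=rho_obj/rho=641/1000=0.641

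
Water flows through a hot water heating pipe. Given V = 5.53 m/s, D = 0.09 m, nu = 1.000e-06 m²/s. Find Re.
Formula: Re = \frac{V D}{\nu}
Re = 5.53·0.09/1.000e-06 = 497700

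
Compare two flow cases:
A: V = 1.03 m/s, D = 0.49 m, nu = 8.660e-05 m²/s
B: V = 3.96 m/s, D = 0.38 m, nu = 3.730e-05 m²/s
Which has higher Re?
Re(A) = 5828, Re(B) = 40343. Answer: B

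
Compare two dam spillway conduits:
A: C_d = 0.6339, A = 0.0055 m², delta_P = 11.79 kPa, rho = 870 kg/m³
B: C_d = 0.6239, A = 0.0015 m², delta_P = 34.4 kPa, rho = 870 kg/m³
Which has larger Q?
Q(A) = 18.15 L/s, Q(B) = 8.322 L/s. Answer: A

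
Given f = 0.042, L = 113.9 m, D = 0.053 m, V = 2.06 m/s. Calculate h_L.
Formula: h_L = f \frac{L}{D} \frac{V^2}{2g}
h_L = 0.042·(113.9/0.053)·2.06²/(2·9.81) = 19.52 m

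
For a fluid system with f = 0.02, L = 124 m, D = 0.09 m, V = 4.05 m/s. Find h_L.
Formula: h_L = f \frac{L}{D} \frac{V^2}{2g}
h_L = 0.02·(124/0.09)·4.05²/(2·9.81) = 23.04 m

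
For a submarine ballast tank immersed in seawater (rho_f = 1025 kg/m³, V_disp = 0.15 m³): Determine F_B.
Formula: F_B = \rho_f g V_{disp}
F_B = 1025·9.81·0.15 = 1508 N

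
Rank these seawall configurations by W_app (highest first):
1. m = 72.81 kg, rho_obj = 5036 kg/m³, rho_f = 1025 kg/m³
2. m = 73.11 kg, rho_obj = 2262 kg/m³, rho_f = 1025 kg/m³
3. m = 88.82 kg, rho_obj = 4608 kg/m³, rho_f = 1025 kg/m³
Case 1: W_app = 568.9 N
Case 2: W_app = 392.2 N
Case 3: W_app = 677.5 N
Ranking (highest first): 3, 1, 2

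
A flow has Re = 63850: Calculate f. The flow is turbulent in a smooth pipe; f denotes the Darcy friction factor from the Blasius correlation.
Formula: f = \frac{0.316}{Re^{0.25}}
f = 0.316/63850^0.25 = 0.01988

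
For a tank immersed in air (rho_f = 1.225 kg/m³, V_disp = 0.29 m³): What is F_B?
Formula: F_B = \rho_f g V_{disp}
F_B = 1.225·9.81·0.29 = 3.485 N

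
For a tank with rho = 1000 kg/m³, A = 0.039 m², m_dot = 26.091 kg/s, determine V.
Formula: \dot{m} = \rho A V
Substituting knowns: 26.091 = 1000·0.039·V
Solving for V: V = 26.091/(1000·0.039) = 0.669 m/s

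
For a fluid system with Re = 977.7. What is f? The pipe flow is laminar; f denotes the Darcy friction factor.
Formula: f = \frac{64}{Re}
f = 64/977.7 = 0.06546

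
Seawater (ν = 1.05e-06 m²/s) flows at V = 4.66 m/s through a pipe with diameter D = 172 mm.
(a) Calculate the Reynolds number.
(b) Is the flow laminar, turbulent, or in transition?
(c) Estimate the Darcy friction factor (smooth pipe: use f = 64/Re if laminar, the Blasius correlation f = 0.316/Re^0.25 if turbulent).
(a) Re = V·D/ν = 4.66·0.172/1.05e-06 = 763350
(b) Flow regime: turbulent (Re > 4000)
(c) Friction factor: f = 0.316/Re^0.25 = 0.316/763350^0.25 = 0.01069 (Blasius is strictly valid for Re ≲ 1e5; used here as the smooth-pipe estimate the problem specifies)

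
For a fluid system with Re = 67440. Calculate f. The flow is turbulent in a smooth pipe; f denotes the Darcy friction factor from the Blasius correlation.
Formula: f = \frac{0.316}{Re^{0.25}}
f = 0.316/67440^0.25 = 0.01961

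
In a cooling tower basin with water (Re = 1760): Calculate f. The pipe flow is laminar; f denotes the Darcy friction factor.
Formula: f = \frac{64}{Re}
f = 64/1760 = 0.03636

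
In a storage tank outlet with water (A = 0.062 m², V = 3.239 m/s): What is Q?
Formula: Q = A V
Q = 0.062·3.239·1000 = 200.8 L/s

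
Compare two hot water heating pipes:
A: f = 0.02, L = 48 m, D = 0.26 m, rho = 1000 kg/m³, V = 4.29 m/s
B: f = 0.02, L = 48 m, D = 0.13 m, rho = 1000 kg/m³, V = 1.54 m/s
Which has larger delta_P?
delta_P(A) = 33.98 kPa, delta_P(B) = 8.757 kPa. Answer: A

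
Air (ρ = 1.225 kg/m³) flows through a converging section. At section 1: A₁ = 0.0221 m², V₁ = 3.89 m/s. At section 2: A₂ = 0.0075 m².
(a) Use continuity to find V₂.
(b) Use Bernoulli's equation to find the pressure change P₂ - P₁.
(a) Continuity: A₁V₁=A₂V₂ -> V₂=A₁V₁/A₂=0.0221*3.89/0.0075=11.46 m/s
(b) Bernoulli: P₂-P₁=0.5*rho*(V₁^2-V₂^2)/1000=0.5*1.225*(3.89^2-11.46^2)/1000=-0.07117 kPa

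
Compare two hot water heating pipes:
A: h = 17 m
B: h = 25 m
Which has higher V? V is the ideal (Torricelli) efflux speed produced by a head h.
V(A) = 18.26 m/s, V(B) = 22.15 m/s. Answer: B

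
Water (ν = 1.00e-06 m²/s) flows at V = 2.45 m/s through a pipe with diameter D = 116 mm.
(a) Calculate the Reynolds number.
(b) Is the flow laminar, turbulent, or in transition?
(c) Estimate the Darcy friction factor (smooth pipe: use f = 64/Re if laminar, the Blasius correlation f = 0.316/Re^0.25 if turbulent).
(a) Re = V·D/ν = 2.45·0.116/1.00e-06 = 284200
(b) Flow regime: turbulent (Re > 4000)
(c) Friction factor: f = 0.316/Re^0.25 = 0.316/284200^0.25 = 0.01369 (Blasius is strictly valid for Re ≲ 1e5; used here as the smooth-pipe estimate the problem specifies)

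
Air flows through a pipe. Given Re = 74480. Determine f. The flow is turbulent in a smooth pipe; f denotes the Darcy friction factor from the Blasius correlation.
Formula: f = \frac{0.316}{Re^{0.25}}
f = 0.316/74480^0.25 = 0.01913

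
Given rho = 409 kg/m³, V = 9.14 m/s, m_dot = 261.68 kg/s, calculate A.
Formula: \dot{m} = \rho A V
Substituting knowns: 261.68 = 409·A·9.14
Solving for A: A = 261.68/(409·9.14) = 0.07 m²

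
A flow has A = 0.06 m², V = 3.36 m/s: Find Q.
Formula: Q = A V
Q = 0.06·3.36·1000 = 201.6 L/s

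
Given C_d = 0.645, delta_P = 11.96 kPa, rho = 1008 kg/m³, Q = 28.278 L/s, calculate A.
Formula: Q = C_d A \sqrt{\frac{2 \Delta P}{\rho}}
Substituting knowns: 28.278 = 0.645·A·√(2·(11.96·1000)/1008)·1000
Solving for A: A = (28.278/1000)/(0.645·√(2·(11.96·1000)/1008)) = 0.009 m²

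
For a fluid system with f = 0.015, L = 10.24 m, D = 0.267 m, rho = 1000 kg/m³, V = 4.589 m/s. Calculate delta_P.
Formula: \Delta P = f \frac{L}{D} \frac{\rho V^2}{2}
delta_P = 0.015·(10.24/0.267)·0.5·1000·4.589²/1000 = 6.057 kPa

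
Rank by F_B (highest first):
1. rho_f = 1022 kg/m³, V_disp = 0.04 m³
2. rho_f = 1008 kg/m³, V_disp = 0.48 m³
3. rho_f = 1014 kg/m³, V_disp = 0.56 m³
Case 1: F_B = 401 N
Case 2: F_B = 4746 N
Case 3: F_B = 5571 N
Ranking (highest first): 3, 2, 1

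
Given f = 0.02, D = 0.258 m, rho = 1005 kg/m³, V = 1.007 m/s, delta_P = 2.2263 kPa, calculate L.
Formula: \Delta P = f \frac{L}{D} \frac{\rho V^2}{2}
Substituting knowns: 2.2263 = 0.02·(L/0.258)·0.5·1005·1.007²/1000
Solving for L: L = (2.2263·1000)·0.258/(0.02·0.5·1005·1.007²) = 56.36 m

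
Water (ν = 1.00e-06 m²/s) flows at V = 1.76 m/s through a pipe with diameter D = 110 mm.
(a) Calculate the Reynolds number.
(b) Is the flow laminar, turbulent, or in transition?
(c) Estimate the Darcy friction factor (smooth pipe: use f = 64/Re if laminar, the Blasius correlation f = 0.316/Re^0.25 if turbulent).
(a) Re = V·D/ν = 1.76·0.11/1.00e-06 = 193600
(b) Flow regime: turbulent (Re > 4000)
(c) Friction factor: f = 0.316/Re^0.25 = 0.316/193600^0.25 = 0.01506 (Blasius is strictly valid for Re ≲ 1e5; used here as the smooth-pipe estimate the problem specifies)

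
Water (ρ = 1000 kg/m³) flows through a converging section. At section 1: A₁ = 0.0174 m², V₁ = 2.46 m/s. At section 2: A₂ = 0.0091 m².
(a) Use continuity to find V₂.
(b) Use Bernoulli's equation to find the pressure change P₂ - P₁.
(a) Continuity: A₁V₁=A₂V₂ -> V₂=A₁V₁/A₂=0.0174*2.46/0.0091=4.70 m/s
(b) Bernoulli: P₂-P₁=0.5*rho*(V₁^2-V₂^2)/1000=0.5*1000*(2.46^2-4.70^2)/1000=-8.019 kPa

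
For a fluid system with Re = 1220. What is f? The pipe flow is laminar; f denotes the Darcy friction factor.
Formula: f = \frac{64}{Re}
f = 64/1220 = 0.05246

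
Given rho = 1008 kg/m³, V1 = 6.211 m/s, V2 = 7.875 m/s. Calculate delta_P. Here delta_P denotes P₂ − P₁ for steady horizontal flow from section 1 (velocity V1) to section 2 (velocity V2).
Formula: \Delta P = \frac{1}{2} \rho (V_1^2 - V_2^2)
delta_P = 0.5·1008·(6.211² − 7.875²)/1000 = -11.81 kPa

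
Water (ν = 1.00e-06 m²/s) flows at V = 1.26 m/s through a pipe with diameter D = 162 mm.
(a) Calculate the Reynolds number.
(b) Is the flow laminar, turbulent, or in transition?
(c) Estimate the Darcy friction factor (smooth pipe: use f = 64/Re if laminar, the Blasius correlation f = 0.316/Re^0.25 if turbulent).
(a) Re = V·D/ν = 1.26·0.162/1.00e-06 = 204120
(b) Flow regime: turbulent (Re > 4000)
(c) Friction factor: f = 0.316/Re^0.25 = 0.316/204120^0.25 = 0.01487 (Blasius is strictly valid for Re ≲ 1e5; used here as the smooth-pipe estimate the problem specifies)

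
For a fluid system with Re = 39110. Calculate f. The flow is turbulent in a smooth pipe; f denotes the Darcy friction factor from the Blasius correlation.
Formula: f = \frac{0.316}{Re^{0.25}}
f = 0.316/39110^0.25 = 0.02247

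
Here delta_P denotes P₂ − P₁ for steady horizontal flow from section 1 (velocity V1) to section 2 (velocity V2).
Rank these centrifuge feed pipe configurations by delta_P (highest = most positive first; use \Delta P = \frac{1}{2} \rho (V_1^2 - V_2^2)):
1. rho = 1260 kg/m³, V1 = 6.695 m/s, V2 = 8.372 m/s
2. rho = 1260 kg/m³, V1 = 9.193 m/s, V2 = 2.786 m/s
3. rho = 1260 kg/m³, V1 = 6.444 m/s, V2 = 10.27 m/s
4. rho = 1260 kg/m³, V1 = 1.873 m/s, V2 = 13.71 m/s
Case 1: delta_P = -15.92 kPa
Case 2: delta_P = 48.35 kPa
Case 3: delta_P = -40.29 kPa
Case 4: delta_P = -116.2 kPa
Ranking (highest first): 2, 1, 3, 4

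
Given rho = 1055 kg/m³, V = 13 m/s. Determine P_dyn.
Formula: P_{dyn} = \frac{1}{2} \rho V^2
P_dyn = 0.5·1055·13²/1000 = 89.15 kPa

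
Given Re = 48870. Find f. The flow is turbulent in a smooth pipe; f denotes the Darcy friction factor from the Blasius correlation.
Formula: f = \frac{0.316}{Re^{0.25}}
f = 0.316/48870^0.25 = 0.02125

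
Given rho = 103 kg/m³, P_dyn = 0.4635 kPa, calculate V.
Formula: P_{dyn} = \frac{1}{2} \rho V^2
Substituting knowns: 0.4635 = 0.5·103·V²/1000
Solving for V: V = √(2·(0.4635·1000)/103) = 3 m/s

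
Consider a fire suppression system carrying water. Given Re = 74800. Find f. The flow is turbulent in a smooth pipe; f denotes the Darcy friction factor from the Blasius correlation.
Formula: f = \frac{0.316}{Re^{0.25}}
f = 0.316/74800^0.25 = 0.01911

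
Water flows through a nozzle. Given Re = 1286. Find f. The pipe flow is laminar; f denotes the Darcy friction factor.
Formula: f = \frac{64}{Re}
f = 64/1286 = 0.04977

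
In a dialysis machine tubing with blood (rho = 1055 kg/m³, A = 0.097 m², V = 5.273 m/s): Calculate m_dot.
Formula: \dot{m} = \rho A V
m_dot = 1055·0.097·5.273 = 539.6 kg/s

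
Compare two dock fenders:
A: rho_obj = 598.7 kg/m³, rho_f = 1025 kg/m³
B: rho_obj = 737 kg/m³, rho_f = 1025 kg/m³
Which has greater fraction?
fraction(A) = 0.5841, fraction(B) = 0.719. Answer: B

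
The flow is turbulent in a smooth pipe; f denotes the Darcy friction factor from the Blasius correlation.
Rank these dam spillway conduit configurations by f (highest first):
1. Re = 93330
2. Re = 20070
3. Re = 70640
Case 1: f = 0.01808
Case 2: f = 0.02655
Case 3: f = 0.01938
Ranking (highest first): 2, 3, 1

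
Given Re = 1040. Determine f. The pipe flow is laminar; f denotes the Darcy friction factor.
Formula: f = \frac{64}{Re}
f = 64/1040 = 0.06154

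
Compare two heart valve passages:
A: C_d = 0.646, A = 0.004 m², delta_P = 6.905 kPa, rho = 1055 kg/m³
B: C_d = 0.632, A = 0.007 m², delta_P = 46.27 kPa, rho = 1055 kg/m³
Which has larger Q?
Q(A) = 9.349 L/s, Q(B) = 41.43 L/s. Answer: B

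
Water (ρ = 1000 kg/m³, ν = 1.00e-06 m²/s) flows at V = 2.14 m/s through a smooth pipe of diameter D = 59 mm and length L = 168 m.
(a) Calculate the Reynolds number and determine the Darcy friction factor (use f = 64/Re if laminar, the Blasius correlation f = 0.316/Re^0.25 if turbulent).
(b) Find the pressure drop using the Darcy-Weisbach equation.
(a) Re = V·D/ν = 2.14·0.059/1.00e-06 = 126260 → turbulent (Re > 4000); f = 0.316/Re^0.25 = 0.316/126260^0.25 = 0.016764 (Blasius is strictly valid for Re ≲ 1e5; used here as the smooth-pipe estimate the problem specifies)
(b) Darcy-Weisbach: ΔP = f·(L/D)·½ρV²/1000 = 0.016764·(168/0.059)·½·1000·2.14²/1000 = 109.3 kPa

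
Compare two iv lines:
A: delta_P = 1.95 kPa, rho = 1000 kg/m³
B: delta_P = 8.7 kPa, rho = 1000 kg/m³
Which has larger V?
V(A) = 1.975 m/s, V(B) = 4.171 m/s. Answer: B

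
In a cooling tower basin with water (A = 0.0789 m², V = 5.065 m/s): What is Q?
Formula: Q = A V
Q = 0.0789·5.065·1000 = 399.6 L/s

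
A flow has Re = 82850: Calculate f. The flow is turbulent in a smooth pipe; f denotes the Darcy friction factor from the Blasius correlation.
Formula: f = \frac{0.316}{Re^{0.25}}
f = 0.316/82850^0.25 = 0.01863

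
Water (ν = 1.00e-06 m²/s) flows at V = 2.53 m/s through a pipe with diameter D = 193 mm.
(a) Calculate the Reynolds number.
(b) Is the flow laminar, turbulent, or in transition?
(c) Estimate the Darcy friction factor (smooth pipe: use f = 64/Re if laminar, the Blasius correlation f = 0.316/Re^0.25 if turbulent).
(a) Re = V·D/ν = 2.53·0.193/1.00e-06 = 488290
(b) Flow regime: turbulent (Re > 4000)
(c) Friction factor: f = 0.316/Re^0.25 = 0.316/488290^0.25 = 0.01195 (Blasius is strictly valid for Re ≲ 1e5; used here as the smooth-pipe estimate the problem specifies)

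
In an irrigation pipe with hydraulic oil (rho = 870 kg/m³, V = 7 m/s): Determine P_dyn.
Formula: P_{dyn} = \frac{1}{2} \rho V^2
P_dyn = 0.5·870·7²/1000 = 21.32 kPa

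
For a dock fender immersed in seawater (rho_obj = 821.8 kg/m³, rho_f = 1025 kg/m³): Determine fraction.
Formula: f_{sub} = \frac{\rho_{obj}}{\rho_f}
fraction = 821.8/1025 = 0.8018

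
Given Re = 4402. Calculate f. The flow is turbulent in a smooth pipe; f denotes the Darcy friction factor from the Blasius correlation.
Formula: f = \frac{0.316}{Re^{0.25}}
f = 0.316/4402^0.25 = 0.03879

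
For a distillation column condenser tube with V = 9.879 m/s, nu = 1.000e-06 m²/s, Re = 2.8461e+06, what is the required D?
Formula: Re = \frac{V D}{\nu}
Substituting knowns: 2.8461e+06 = 9.879·D/1.000e-06
Solving for D: D = 2.8461e+06·1.000e-06/9.879 = 0.2881 m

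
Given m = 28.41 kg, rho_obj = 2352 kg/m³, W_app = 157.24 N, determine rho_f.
Formula: W_{app} = mg\left(1 - \frac{\rho_f}{\rho_{obj}}\right)
Substituting knowns: 157.24 = 28.41·9.81·(1 − rho_f/2352)
Solving for rho_f: rho_f = 2352·(1 − 157.24/(28.41·9.81)) = 1025 kg/m³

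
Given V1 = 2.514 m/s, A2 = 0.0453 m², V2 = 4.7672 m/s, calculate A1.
Formula: V_2 = \frac{A_1 V_1}{A_2}
Substituting knowns: 4.7672 = A1·2.514/0.0453
Solving for A1: A1 = 4.7672·0.0453/2.514 = 0.0859 m²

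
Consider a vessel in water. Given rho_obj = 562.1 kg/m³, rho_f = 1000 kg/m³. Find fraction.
Formula: f_{sub} = \frac{\rho_{obj}}{\rho_f}
fraction = 562.1/1000 = 0.5621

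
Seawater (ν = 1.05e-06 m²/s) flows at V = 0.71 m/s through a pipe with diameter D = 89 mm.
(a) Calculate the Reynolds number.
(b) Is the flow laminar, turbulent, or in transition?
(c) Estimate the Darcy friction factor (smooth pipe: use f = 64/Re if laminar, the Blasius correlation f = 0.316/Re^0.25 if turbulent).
(a) Re = V·D/ν = 0.71·0.089/1.05e-06 = 60181
(b) Flow regime: turbulent (Re > 4000)
(c) Friction factor: f = 0.316/Re^0.25 = 0.316/60181^0.25 = 0.02018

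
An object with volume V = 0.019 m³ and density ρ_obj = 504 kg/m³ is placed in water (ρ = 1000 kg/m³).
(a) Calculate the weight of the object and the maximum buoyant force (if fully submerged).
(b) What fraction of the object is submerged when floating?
(a) W=rho_obj*g*V=504*9.81*0.019=93.9 N; F_B(max)=rho*g*V=1000*9.81*0.019=186.4 N
(b) Floating fraction=rho_obj/rho=504/1000=0.504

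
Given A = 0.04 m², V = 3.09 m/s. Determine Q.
Formula: Q = A V
Q = 0.04·3.09·1000 = 123.6 L/s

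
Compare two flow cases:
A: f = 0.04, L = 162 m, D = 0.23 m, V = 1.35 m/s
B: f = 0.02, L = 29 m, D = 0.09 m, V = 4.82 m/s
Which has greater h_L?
h_L(A) = 2.617 m, h_L(B) = 7.631 m. Answer: B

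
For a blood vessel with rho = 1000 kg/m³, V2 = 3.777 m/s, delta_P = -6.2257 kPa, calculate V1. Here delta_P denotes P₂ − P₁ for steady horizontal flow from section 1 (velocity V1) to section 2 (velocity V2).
Formula: \Delta P = \frac{1}{2} \rho (V_1^2 - V_2^2)
Substituting knowns: -6.2257 = 0.5·1000·(V1² − 3.777²)/1000
Solving for V1: V1 = √(3.777² + 2·(-6.2257·1000)/1000) = 1.347 m/s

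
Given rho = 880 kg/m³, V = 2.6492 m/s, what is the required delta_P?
Formula: V = \sqrt{\frac{2 \Delta P}{\rho}}
Substituting knowns: 2.6492 = √(2·(delta_P·1000)/880)
Solving for delta_P: delta_P = 2.6492²·880/2/1000 = 3.088 kPa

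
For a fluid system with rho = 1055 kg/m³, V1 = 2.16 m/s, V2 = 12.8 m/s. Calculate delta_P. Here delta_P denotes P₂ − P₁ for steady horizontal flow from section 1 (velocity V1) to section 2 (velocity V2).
Formula: \Delta P = \frac{1}{2} \rho (V_1^2 - V_2^2)
delta_P = 0.5·1055·(2.16² − 12.8²)/1000 = -83.96 kPa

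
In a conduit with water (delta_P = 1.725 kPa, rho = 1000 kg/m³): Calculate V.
Formula: V = \sqrt{\frac{2 \Delta P}{\rho}}
V = √(2·(1.725·1000)/1000) = 1.857 m/s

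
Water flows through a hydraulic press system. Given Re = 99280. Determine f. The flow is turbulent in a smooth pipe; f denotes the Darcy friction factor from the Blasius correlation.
Formula: f = \frac{0.316}{Re^{0.25}}
f = 0.316/99280^0.25 = 0.0178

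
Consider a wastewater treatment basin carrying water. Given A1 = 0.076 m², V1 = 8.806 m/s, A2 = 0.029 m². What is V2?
Formula: V_2 = \frac{A_1 V_1}{A_2}
V2 = 0.076·8.806/0.029 = 23.08 m/s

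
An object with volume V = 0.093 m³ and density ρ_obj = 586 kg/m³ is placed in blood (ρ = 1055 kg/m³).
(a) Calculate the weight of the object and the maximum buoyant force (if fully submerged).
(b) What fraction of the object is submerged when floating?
(a) W=rho_obj*g*V=586*9.81*0.093=534.6 N; F_B(max)=rho*g*V=1055*9.81*0.093=962.5 N
(b) Floating fraction=rho_obj/rho=586/1055=0.555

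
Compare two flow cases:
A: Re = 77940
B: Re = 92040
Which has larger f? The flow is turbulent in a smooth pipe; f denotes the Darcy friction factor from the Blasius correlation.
f(A) = 0.01891, f(B) = 0.01814. Answer: A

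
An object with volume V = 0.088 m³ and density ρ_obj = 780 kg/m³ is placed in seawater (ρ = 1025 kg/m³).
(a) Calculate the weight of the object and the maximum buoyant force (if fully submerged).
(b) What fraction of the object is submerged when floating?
(a) W=rho_obj*g*V=780*9.81*0.088=673.4 N; F_B(max)=rho*g*V=1025*9.81*0.088=884.9 N
(b) Floating fraction=rho_obj/rho=780/1025=0.761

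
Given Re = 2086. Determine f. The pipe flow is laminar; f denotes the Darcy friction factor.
Formula: f = \frac{64}{Re}
f = 64/2086 = 0.03068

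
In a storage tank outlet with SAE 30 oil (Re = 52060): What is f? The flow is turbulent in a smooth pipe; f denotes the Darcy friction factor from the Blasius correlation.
Formula: f = \frac{0.316}{Re^{0.25}}
f = 0.316/52060^0.25 = 0.02092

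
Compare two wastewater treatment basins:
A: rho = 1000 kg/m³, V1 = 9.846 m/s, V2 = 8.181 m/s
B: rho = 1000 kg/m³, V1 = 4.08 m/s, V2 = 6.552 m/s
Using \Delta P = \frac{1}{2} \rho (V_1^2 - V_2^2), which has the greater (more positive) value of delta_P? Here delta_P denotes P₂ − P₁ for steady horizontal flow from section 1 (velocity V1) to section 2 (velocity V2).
delta_P(A) = 15.01 kPa, delta_P(B) = -13.14 kPa. Answer: A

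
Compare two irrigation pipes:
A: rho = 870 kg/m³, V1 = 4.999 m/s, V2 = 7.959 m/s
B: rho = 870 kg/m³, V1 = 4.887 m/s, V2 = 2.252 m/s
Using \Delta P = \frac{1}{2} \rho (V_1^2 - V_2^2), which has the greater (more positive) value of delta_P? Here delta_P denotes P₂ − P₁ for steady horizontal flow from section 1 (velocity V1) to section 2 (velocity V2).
delta_P(A) = -16.68 kPa, delta_P(B) = 8.183 kPa. Answer: B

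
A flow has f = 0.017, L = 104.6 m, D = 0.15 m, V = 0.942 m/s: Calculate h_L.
Formula: h_L = f \frac{L}{D} \frac{V^2}{2g}
h_L = 0.017·(104.6/0.15)·0.942²/(2·9.81) = 0.5362 m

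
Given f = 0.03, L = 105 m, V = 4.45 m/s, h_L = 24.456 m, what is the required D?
Formula: h_L = f \frac{L}{D} \frac{V^2}{2g}
Substituting knowns: 24.456 = 0.03·(105/D)·4.45²/(2·9.81)
Solving for D: D = 0.03·105·4.45²/(2·9.81·24.456) = 0.13 m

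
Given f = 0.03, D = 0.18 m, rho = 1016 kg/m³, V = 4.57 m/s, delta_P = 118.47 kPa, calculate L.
Formula: \Delta P = f \frac{L}{D} \frac{\rho V^2}{2}
Substituting knowns: 118.47 = 0.03·(L/0.18)·0.5·1016·4.57²/1000
Solving for L: L = (118.47·1000)·0.18/(0.03·0.5·1016·4.57²) = 67 m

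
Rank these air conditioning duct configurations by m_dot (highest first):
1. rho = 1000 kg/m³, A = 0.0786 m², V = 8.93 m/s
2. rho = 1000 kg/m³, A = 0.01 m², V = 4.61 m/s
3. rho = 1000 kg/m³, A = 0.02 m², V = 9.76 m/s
Case 1: m_dot = 701.9 kg/s
Case 2: m_dot = 46.1 kg/s
Case 3: m_dot = 195.2 kg/s
Ranking (highest first): 1, 3, 2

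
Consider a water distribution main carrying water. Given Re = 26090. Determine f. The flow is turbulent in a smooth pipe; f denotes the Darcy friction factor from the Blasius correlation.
Formula: f = \frac{0.316}{Re^{0.25}}
f = 0.316/26090^0.25 = 0.02486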